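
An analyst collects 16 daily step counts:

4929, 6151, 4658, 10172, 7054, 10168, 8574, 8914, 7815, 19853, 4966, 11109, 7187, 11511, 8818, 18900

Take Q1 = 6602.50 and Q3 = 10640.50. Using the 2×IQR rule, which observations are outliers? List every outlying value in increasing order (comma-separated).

18900, 19853

IQR = Q3 − Q1 = 10640.50 − 6602.50 = 4038.00.
Lower fence = Q1 − 2·IQR = 6602.50 − 8076.00 = -1473.50.
Upper fence = Q3 + 2·IQR = 10640.50 + 8076.00 = 18716.50.
18900 > 18716.50 → outlier.
19853 > 18716.50 → outlier.
All remaining values lie within [-1473.50, 18716.50].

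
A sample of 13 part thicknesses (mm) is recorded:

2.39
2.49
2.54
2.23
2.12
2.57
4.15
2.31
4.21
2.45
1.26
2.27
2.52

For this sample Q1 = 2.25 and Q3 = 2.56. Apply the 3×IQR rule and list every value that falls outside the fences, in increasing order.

1.26, 4.15, 4.21

IQR = Q3 − Q1 = 2.56 − 2.25 = 0.31.
Lower fence = Q1 − 3·IQR = 2.25 − 0.93 = 1.32.
Upper fence = Q3 + 3·IQR = 2.56 + 0.93 = 3.49.
1.26 < 1.32 → outlier.
4.15 > 3.49 → outlier.
4.21 > 3.49 → outlier.
All remaining values lie within [1.32, 3.49].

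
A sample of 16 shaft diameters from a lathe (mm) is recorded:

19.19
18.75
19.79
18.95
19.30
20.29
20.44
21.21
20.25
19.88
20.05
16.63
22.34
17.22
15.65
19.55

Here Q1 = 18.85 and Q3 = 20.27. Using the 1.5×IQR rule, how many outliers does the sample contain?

2

IQR = 1.42; fences at 18.85 − 2.13 = 16.72 and 20.27 + 2.13 = 22.40.
Outside the cutoffs: 15.65, 16.63.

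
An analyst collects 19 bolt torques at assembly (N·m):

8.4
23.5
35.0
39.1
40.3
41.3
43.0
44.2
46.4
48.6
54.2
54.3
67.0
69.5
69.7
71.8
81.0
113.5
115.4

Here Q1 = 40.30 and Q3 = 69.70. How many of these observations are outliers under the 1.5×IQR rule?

IQR = 29.40; fences at 40.30 − 44.10 = -3.80 and 69.70 + 44.10 = 113.80.
Outside the cutoffs: 115.4.

1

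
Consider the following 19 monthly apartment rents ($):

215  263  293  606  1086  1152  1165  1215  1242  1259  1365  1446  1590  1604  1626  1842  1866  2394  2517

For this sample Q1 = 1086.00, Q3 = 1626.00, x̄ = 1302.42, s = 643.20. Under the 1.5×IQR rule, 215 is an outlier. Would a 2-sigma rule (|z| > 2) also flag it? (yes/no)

z = (215 − 1302.42) / 643.20 = -1.69.
|z| = 1.69 ≤ 2.

no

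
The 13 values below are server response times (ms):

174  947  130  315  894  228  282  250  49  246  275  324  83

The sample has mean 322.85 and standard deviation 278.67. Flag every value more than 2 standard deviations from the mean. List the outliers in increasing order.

Cutoffs at x̄ ± 2s: 322.85 ± 2·278.67 = [-234.49, 880.19].
894: z = 2.05, |z| > 2 → outlier.
947: z = 2.24, |z| > 2 → outlier.
Every other value lies within [-234.49, 880.19].

894, 947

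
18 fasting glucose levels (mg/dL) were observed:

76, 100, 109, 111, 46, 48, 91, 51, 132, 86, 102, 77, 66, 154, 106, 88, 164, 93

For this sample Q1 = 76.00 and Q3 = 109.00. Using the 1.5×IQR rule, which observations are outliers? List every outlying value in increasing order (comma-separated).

164

IQR = Q3 − Q1 = 109.00 − 76.00 = 33.00.
Lower fence = Q1 − 1.5·IQR = 76.00 − 49.50 = 26.50.
Upper fence = Q3 + 1.5·IQR = 109.00 + 49.50 = 158.50.
164 > 158.50 → outlier.
All remaining values lie within [26.50, 158.50].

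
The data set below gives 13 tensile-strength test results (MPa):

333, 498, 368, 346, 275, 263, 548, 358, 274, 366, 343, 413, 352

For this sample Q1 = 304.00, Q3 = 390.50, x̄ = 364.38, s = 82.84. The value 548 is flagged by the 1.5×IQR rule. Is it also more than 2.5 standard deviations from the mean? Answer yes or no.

z = (548 − 364.38) / 82.84 = 2.22.
|z| = 2.22 ≤ 2.5.

no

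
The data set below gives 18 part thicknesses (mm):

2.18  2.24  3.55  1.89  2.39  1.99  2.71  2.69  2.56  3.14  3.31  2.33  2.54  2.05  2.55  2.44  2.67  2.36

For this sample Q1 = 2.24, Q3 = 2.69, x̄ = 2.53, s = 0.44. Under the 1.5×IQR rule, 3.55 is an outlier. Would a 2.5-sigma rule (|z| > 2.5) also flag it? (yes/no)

z = (3.55 − 2.53) / 0.44 = 2.32.
|z| = 2.32 ≤ 2.5.

no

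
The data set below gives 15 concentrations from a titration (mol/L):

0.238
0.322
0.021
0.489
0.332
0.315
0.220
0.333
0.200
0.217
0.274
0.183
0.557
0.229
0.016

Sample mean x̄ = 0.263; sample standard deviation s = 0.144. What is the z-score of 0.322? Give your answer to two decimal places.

z = (0.322 − 0.263) / 0.144 = 0.41.

0.41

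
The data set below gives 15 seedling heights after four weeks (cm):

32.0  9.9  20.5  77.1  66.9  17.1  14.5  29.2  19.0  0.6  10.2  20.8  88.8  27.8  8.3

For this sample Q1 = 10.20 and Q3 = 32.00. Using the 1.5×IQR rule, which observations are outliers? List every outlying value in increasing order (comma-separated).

66.9, 77.1, 88.8

IQR = Q3 − Q1 = 32.00 − 10.20 = 21.80.
Lower fence = Q1 − 1.5·IQR = 10.20 − 32.70 = -22.50.
Upper fence = Q3 + 1.5·IQR = 32.00 + 32.70 = 64.70.
66.9 > 64.70 → outlier.
77.1 > 64.70 → outlier.
88.8 > 64.70 → outlier.
All remaining values lie within [-22.50, 64.70].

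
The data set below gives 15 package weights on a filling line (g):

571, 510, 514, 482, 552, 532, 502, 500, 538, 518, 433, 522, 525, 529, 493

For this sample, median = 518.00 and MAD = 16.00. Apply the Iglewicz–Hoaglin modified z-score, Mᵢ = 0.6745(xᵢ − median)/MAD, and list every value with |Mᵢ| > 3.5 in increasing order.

|Mᵢ| > 3.5 ⇔ |xᵢ − 518.00| > 3.5·16.00/0.6745 = 83.02.
So outliers lie outside [434.98, 601.02].
433: M = -3.58 → outlier.

433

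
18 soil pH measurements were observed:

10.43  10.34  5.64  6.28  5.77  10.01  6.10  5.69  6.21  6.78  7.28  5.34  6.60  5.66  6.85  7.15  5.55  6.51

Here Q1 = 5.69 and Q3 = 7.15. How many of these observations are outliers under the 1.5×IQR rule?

3

IQR = 1.46; fences at 5.69 − 2.19 = 3.50 and 7.15 + 2.19 = 9.34.
Outside the cutoffs: 10.01, 10.34, 10.43.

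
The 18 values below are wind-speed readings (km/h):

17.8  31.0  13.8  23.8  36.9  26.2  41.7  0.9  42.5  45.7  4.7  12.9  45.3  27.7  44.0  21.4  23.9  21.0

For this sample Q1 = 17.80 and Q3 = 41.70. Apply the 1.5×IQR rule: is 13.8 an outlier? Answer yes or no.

IQR = Q3 − Q1 = 41.70 − 17.80 = 23.90.
Lower fence = Q1 − 1.5·IQR = 17.80 − 35.85 = -18.05.
Upper fence = Q3 + 1.5·IQR = 41.70 + 35.85 = 77.55.
13.8 lies within [-18.05, 77.55].

no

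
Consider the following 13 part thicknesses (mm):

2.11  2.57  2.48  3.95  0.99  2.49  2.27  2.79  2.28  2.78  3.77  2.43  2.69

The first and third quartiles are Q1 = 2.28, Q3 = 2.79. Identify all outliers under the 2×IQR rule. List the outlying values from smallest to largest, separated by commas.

0.99, 3.95

IQR = Q3 − Q1 = 2.79 − 2.28 = 0.51.
Lower fence = Q1 − 2·IQR = 2.28 − 1.02 = 1.26.
Upper fence = Q3 + 2·IQR = 2.79 + 1.02 = 3.81.
0.99 < 1.26 → outlier.
3.95 > 3.81 → outlier.
All remaining values lie within [1.26, 3.81].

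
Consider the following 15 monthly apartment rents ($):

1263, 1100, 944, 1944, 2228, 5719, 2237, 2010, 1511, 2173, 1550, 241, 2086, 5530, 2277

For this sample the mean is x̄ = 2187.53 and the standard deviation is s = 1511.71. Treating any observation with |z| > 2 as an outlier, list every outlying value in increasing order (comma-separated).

Cutoffs at x̄ ± 2s: 2187.53 ± 2·1511.71 = [-835.89, 5210.95].
5530: z = 2.21, |z| > 2 → outlier.
5719: z = 2.34, |z| > 2 → outlier.
Every other value lies within [-835.89, 5210.95].

5530, 5719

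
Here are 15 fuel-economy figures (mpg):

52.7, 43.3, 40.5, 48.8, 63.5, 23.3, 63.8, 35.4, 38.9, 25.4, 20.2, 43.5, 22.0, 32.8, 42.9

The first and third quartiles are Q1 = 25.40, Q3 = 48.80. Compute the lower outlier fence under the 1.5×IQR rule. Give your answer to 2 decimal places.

-9.70

IQR = Q3 − Q1 = 48.80 − 25.40 = 23.40.
Lower fence = Q1 − 1.5·IQR = 25.40 − 35.10 = -9.70.
Upper fence = Q3 + 1.5·IQR = 48.80 + 35.10 = 83.90.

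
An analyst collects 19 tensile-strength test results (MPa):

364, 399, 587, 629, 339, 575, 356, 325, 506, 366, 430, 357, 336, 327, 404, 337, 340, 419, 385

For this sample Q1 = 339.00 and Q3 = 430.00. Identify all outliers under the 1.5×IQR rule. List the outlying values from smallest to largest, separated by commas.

575, 587, 629

IQR = Q3 − Q1 = 430.00 − 339.00 = 91.00.
Lower fence = Q1 − 1.5·IQR = 339.00 − 136.50 = 202.50.
Upper fence = Q3 + 1.5·IQR = 430.00 + 136.50 = 566.50.
575 > 566.50 → outlier.
587 > 566.50 → outlier.
629 > 566.50 → outlier.
All remaining values lie within [202.50, 566.50].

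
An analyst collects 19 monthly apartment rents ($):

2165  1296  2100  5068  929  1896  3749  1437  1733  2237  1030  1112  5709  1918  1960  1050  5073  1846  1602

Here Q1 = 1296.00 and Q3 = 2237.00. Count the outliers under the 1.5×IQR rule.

IQR = 941.00; fences at 1296.00 − 1411.50 = -115.50 and 2237.00 + 1411.50 = 3648.50.
Outside the cutoffs: 3749, 5068, 5073, 5709.

4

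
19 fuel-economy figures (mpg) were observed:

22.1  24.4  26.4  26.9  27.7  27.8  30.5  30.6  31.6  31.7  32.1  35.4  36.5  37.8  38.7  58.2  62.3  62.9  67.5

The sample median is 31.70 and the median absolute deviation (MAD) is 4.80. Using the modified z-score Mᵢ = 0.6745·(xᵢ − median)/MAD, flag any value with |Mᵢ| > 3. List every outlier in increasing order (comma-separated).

58.2, 62.3, 62.9, 67.5

|Mᵢ| > 3 ⇔ |xᵢ − 31.70| > 3·4.80/0.6745 = 21.35.
So outliers lie outside [10.35, 53.05].
58.2: M = 3.72 → outlier.
62.3: M = 4.30 → outlier.
62.9: M = 4.38 → outlier.
67.5: M = 5.03 → outlier.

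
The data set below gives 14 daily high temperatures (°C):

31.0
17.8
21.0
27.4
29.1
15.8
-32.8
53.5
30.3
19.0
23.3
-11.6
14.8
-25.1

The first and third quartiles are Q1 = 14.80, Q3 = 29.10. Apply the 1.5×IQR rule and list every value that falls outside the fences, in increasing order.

IQR = Q3 − Q1 = 29.10 − 14.80 = 14.30.
Lower fence = Q1 − 1.5·IQR = 14.80 − 21.45 = -6.65.
Upper fence = Q3 + 1.5·IQR = 29.10 + 21.45 = 50.55.
-32.8 < -6.65 → outlier.
-25.1 < -6.65 → outlier.
-11.6 < -6.65 → outlier.
53.5 > 50.55 → outlier.
All remaining values lie within [-6.65, 50.55].

-32.8, -25.1, -11.6, 53.5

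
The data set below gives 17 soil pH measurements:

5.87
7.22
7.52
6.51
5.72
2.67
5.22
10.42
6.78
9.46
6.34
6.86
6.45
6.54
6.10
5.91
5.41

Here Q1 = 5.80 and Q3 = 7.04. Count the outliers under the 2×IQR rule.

IQR = 1.24; fences at 5.80 − 2.48 = 3.32 and 7.04 + 2.48 = 9.52.
Outside the cutoffs: 2.67, 10.42.

2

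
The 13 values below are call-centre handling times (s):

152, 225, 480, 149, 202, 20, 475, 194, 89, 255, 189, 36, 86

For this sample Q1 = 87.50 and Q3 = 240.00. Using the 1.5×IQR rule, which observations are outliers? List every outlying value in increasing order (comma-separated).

475, 480

IQR = Q3 − Q1 = 240.00 − 87.50 = 152.50.
Lower fence = Q1 − 1.5·IQR = 87.50 − 228.75 = -141.25.
Upper fence = Q3 + 1.5·IQR = 240.00 + 228.75 = 468.75.
475 > 468.75 → outlier.
480 > 468.75 → outlier.
All remaining values lie within [-141.25, 468.75].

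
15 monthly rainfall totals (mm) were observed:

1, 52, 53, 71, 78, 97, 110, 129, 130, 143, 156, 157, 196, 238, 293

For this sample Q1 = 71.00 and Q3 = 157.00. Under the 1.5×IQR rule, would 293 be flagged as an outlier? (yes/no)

IQR = Q3 − Q1 = 157.00 − 71.00 = 86.00.
Lower fence = Q1 − 1.5·IQR = 71.00 − 129.00 = -58.00.
Upper fence = Q3 + 1.5·IQR = 157.00 + 129.00 = 286.00.
293 lies above the upper fence.

yes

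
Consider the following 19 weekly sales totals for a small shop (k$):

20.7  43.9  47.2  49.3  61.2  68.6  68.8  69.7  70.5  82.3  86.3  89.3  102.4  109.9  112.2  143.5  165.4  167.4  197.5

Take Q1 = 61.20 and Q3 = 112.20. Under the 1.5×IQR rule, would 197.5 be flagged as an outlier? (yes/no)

yes

IQR = Q3 − Q1 = 112.20 − 61.20 = 51.00.
Lower fence = Q1 − 1.5·IQR = 61.20 − 76.50 = -15.30.
Upper fence = Q3 + 1.5·IQR = 112.20 + 76.50 = 188.70.
197.5 lies above the upper fence.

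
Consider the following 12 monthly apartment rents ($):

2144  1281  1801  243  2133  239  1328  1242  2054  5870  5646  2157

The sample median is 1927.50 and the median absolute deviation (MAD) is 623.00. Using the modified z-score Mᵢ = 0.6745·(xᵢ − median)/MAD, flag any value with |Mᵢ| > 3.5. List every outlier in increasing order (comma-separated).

5646, 5870

|Mᵢ| > 3.5 ⇔ |xᵢ − 1927.50| > 3.5·623.00/0.6745 = 3232.77.
So outliers lie outside [-1305.27, 5160.27].
5646: M = 4.03 → outlier.
5870: M = 4.27 → outlier.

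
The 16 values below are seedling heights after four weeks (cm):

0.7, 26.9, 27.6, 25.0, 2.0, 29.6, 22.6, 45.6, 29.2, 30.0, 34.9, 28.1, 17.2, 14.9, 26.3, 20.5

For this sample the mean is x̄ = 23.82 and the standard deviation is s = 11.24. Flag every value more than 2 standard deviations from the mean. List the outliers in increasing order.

Cutoffs at x̄ ± 2s: 23.82 ± 2·11.24 = [1.34, 46.30].
0.7: z = -2.06, |z| > 2 → outlier.
Every other value lies within [1.34, 46.30].

0.7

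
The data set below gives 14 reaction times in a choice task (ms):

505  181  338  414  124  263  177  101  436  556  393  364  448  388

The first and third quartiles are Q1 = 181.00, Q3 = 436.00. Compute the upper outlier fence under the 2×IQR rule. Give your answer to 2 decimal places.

946.00

IQR = Q3 − Q1 = 436.00 − 181.00 = 255.00.
Lower fence = Q1 − 2·IQR = 181.00 − 510.00 = -329.00.
Upper fence = Q3 + 2·IQR = 436.00 + 510.00 = 946.00.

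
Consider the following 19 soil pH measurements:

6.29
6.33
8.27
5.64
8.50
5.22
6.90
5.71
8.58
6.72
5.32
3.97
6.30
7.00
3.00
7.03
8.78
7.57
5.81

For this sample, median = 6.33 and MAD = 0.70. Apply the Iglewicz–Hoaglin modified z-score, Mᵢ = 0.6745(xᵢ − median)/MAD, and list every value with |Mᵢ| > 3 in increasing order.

3.00

|Mᵢ| > 3 ⇔ |xᵢ − 6.33| > 3·0.70/0.6745 = 3.11.
So outliers lie outside [3.22, 9.44].
3.00: M = -3.21 → outlier.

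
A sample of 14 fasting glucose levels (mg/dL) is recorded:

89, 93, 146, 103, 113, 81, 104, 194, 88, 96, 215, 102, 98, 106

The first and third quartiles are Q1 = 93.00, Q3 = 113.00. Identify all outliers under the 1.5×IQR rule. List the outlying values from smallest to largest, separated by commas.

IQR = Q3 − Q1 = 113.00 − 93.00 = 20.00.
Lower fence = Q1 − 1.5·IQR = 93.00 − 30.00 = 63.00.
Upper fence = Q3 + 1.5·IQR = 113.00 + 30.00 = 143.00.
146 > 143.00 → outlier.
194 > 143.00 → outlier.
215 > 143.00 → outlier.
All remaining values lie within [63.00, 143.00].

146, 194, 215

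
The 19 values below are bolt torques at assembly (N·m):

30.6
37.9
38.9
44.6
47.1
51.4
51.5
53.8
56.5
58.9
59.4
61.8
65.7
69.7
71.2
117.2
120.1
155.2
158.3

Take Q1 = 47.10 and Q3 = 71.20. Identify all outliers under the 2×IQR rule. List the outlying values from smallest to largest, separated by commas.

IQR = Q3 − Q1 = 71.20 − 47.10 = 24.10.
Lower fence = Q1 − 2·IQR = 47.10 − 48.20 = -1.10.
Upper fence = Q3 + 2·IQR = 71.20 + 48.20 = 119.40.
120.1 > 119.40 → outlier.
155.2 > 119.40 → outlier.
158.3 > 119.40 → outlier.
All remaining values lie within [-1.10, 119.40].

120.1, 155.2, 158.3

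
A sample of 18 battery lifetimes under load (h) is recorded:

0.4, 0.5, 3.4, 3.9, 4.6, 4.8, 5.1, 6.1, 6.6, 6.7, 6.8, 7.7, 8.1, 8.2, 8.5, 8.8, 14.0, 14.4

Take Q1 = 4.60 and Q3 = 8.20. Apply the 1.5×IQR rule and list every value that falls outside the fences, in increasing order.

IQR = Q3 − Q1 = 8.20 − 4.60 = 3.60.
Lower fence = Q1 − 1.5·IQR = 4.60 − 5.40 = -0.80.
Upper fence = Q3 + 1.5·IQR = 8.20 + 5.40 = 13.60.
14.0 > 13.60 → outlier.
14.4 > 13.60 → outlier.
All remaining values lie within [-0.80, 13.60].

14.0, 14.4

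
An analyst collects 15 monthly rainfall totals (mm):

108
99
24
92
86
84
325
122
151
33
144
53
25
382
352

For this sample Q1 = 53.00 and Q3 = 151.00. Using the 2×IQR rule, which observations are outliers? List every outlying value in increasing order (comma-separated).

352, 382

IQR = Q3 − Q1 = 151.00 − 53.00 = 98.00.
Lower fence = Q1 − 2·IQR = 53.00 − 196.00 = -143.00.
Upper fence = Q3 + 2·IQR = 151.00 + 196.00 = 347.00.
352 > 347.00 → outlier.
382 > 347.00 → outlier.
All remaining values lie within [-143.00, 347.00].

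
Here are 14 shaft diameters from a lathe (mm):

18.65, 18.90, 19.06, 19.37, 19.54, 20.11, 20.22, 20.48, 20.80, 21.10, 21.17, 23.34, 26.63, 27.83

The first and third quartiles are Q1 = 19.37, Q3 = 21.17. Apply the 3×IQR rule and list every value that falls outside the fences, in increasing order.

26.63, 27.83

IQR = Q3 − Q1 = 21.17 − 19.37 = 1.80.
Lower fence = Q1 − 3·IQR = 19.37 − 5.40 = 13.97.
Upper fence = Q3 + 3·IQR = 21.17 + 5.40 = 26.57.
26.63 > 26.57 → outlier.
27.83 > 26.57 → outlier.
All remaining values lie within [13.97, 26.57].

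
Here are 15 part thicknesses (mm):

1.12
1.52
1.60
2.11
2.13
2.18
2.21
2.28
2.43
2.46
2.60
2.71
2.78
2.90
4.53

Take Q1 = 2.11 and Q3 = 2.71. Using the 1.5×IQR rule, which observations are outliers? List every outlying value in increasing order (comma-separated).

1.12, 4.53

IQR = Q3 − Q1 = 2.71 − 2.11 = 0.60.
Lower fence = Q1 − 1.5·IQR = 2.11 − 0.90 = 1.21.
Upper fence = Q3 + 1.5·IQR = 2.71 + 0.90 = 3.61.
1.12 < 1.21 → outlier.
4.53 > 3.61 → outlier.
All remaining values lie within [1.21, 3.61].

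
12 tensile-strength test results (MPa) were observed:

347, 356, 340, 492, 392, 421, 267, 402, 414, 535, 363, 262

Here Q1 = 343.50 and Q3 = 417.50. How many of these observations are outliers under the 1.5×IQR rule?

IQR = 74.00; fences at 343.50 − 111.00 = 232.50 and 417.50 + 111.00 = 528.50.
Outside the cutoffs: 535.

1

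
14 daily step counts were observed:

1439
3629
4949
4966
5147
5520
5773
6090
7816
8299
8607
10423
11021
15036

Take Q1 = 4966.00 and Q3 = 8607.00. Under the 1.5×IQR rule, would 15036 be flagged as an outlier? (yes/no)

IQR = Q3 − Q1 = 8607.00 − 4966.00 = 3641.00.
Lower fence = Q1 − 1.5·IQR = 4966.00 − 5461.50 = -495.50.
Upper fence = Q3 + 1.5·IQR = 8607.00 + 5461.50 = 14068.50.
15036 lies above the upper fence.

yes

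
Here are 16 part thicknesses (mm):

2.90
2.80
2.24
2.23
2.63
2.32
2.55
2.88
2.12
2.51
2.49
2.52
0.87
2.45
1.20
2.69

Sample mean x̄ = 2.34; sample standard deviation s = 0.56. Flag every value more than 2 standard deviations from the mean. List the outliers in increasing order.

Cutoffs at x̄ ± 2s: 2.34 ± 2·0.56 = [1.22, 3.46].
0.87: z = -2.62, |z| > 2 → outlier.
1.20: z = -2.04, |z| > 2 → outlier.
Every other value lies within [1.22, 3.46].

0.87, 1.20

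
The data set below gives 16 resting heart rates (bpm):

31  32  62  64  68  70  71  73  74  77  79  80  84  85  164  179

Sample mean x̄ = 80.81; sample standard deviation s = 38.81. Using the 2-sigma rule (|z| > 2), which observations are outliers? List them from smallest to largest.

Cutoffs at x̄ ± 2s: 80.81 ± 2·38.81 = [3.19, 158.43].
164: z = 2.14, |z| > 2 → outlier.
179: z = 2.53, |z| > 2 → outlier.
Every other value lies within [3.19, 158.43].

164, 179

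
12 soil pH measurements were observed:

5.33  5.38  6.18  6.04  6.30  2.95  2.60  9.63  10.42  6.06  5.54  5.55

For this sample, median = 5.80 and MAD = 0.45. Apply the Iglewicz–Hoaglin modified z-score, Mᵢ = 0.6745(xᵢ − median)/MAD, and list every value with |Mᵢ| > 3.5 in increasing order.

2.60, 2.95, 9.63, 10.42

|Mᵢ| > 3.5 ⇔ |xᵢ − 5.80| > 3.5·0.45/0.6745 = 2.34.
So outliers lie outside [3.46, 8.14].
2.60: M = -4.80 → outlier.
2.95: M = -4.27 → outlier.
9.63: M = 5.74 → outlier.
10.42: M = 6.92 → outlier.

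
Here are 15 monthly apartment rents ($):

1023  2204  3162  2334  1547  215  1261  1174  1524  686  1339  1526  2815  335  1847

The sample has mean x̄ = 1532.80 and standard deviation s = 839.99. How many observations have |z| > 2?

0

Cutoffs: x̄ ± 2s = [-147.18, 3212.78].
Every value lies within the cutoffs.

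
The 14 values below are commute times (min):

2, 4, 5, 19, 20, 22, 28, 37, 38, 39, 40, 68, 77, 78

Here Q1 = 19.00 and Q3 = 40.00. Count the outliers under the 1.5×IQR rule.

IQR = 21.00; fences at 19.00 − 31.50 = -12.50 and 40.00 + 31.50 = 71.50.
Outside the cutoffs: 77, 78.

2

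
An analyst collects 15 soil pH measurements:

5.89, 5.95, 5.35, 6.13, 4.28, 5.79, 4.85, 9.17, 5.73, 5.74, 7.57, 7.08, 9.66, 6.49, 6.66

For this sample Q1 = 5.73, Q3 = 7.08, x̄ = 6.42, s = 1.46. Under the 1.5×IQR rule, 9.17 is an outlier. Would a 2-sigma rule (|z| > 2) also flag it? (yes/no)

no

z = (9.17 − 6.42) / 1.46 = 1.88.
|z| = 1.88 ≤ 2.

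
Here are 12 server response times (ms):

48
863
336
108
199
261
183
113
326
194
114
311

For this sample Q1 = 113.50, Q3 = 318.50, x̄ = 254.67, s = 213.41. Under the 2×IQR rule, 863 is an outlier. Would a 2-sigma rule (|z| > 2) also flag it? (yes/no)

yes

z = (863 − 254.67) / 213.41 = 2.85.
|z| = 2.85 > 2.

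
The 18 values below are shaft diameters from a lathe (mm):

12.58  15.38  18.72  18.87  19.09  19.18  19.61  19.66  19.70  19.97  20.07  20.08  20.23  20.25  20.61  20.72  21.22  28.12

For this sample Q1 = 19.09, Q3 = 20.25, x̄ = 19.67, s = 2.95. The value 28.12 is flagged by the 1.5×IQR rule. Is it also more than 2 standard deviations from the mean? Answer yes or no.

z = (28.12 − 19.67) / 2.95 = 2.86.
|z| = 2.86 > 2.

yes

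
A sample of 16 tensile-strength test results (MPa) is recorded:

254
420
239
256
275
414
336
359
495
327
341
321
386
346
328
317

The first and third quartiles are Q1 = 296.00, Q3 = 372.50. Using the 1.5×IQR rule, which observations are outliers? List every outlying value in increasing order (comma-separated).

495

IQR = Q3 − Q1 = 372.50 − 296.00 = 76.50.
Lower fence = Q1 − 1.5·IQR = 296.00 − 114.75 = 181.25.
Upper fence = Q3 + 1.5·IQR = 372.50 + 114.75 = 487.25.
495 > 487.25 → outlier.
All remaining values lie within [181.25, 487.25].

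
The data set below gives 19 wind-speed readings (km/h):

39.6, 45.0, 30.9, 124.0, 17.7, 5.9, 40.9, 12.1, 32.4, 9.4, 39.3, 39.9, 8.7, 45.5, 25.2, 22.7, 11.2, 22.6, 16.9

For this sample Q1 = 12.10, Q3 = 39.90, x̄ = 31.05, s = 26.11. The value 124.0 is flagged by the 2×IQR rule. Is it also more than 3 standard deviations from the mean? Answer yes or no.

yes

z = (124.0 − 31.05) / 26.11 = 3.56.
|z| = 3.56 > 3.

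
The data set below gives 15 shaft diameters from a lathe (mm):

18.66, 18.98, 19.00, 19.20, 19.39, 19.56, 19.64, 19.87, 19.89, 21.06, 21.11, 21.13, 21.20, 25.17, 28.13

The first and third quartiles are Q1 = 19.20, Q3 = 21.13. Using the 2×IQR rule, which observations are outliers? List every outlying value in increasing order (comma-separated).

IQR = Q3 − Q1 = 21.13 − 19.20 = 1.93.
Lower fence = Q1 − 2·IQR = 19.20 − 3.86 = 15.34.
Upper fence = Q3 + 2·IQR = 21.13 + 3.86 = 24.99.
25.17 > 24.99 → outlier.
28.13 > 24.99 → outlier.
All remaining values lie within [15.34, 24.99].

25.17, 28.13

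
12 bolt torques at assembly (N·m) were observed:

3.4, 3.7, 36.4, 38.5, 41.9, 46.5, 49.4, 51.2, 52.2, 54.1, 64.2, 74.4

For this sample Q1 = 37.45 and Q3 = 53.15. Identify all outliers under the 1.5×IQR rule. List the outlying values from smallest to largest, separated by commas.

3.4, 3.7

IQR = Q3 − Q1 = 53.15 − 37.45 = 15.70.
Lower fence = Q1 − 1.5·IQR = 37.45 − 23.55 = 13.90.
Upper fence = Q3 + 1.5·IQR = 53.15 + 23.55 = 76.70.
3.4 < 13.90 → outlier.
3.7 < 13.90 → outlier.
All remaining values lie within [13.90, 76.70].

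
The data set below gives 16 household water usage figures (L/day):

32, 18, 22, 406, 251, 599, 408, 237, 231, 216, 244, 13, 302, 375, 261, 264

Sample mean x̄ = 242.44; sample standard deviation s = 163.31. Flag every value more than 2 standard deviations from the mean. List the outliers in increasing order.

599

Cutoffs at x̄ ± 2s: 242.44 ± 2·163.31 = [-84.18, 569.06].
599: z = 2.18, |z| > 2 → outlier.
Every other value lies within [-84.18, 569.06].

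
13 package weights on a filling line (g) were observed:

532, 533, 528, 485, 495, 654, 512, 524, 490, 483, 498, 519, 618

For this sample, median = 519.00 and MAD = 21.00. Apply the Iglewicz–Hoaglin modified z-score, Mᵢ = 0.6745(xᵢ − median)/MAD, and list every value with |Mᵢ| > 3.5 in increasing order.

|Mᵢ| > 3.5 ⇔ |xᵢ − 519.00| > 3.5·21.00/0.6745 = 108.97.
So outliers lie outside [410.03, 627.97].
654: M = 4.34 → outlier.

654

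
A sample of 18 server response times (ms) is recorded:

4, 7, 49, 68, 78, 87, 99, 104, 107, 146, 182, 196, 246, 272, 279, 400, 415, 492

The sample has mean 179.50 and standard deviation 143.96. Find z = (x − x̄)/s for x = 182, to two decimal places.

z = (182 − 179.50) / 143.96 = 0.02.

0.02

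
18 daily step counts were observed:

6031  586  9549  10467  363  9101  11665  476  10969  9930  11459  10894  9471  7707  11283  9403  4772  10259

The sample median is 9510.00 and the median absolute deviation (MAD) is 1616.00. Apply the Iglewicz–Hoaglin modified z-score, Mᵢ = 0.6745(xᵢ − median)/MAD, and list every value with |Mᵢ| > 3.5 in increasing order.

363, 476, 586

|Mᵢ| > 3.5 ⇔ |xᵢ − 9510.00| > 3.5·1616.00/0.6745 = 8385.47.
So outliers lie outside [1124.53, 17895.47].
363: M = -3.82 → outlier.
476: M = -3.77 → outlier.
586: M = -3.72 → outlier.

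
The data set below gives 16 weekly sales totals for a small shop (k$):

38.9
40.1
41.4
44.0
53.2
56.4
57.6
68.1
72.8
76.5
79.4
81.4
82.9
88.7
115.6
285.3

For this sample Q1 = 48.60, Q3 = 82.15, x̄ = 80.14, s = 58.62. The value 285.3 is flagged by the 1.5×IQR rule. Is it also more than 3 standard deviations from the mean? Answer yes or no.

z = (285.3 − 80.14) / 58.62 = 3.50.
|z| = 3.50 > 3.

yes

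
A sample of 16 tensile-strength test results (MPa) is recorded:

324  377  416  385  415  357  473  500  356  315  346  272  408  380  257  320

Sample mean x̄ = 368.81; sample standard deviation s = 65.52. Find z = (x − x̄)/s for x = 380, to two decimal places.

0.17

z = (380 − 368.81) / 65.52 = 0.17.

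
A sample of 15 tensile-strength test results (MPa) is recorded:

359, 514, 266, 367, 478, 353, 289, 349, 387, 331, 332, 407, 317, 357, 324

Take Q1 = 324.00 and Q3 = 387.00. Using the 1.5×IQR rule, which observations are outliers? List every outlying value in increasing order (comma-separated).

IQR = Q3 − Q1 = 387.00 − 324.00 = 63.00.
Lower fence = Q1 − 1.5·IQR = 324.00 − 94.50 = 229.50.
Upper fence = Q3 + 1.5·IQR = 387.00 + 94.50 = 481.50.
514 > 481.50 → outlier.
All remaining values lie within [229.50, 481.50].

514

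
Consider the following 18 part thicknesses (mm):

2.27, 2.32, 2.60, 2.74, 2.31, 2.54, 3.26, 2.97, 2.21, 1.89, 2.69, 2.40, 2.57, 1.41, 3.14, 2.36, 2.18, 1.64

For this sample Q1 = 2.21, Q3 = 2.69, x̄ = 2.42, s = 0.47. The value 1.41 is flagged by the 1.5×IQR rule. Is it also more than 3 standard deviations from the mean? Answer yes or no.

z = (1.41 − 2.42) / 0.47 = -2.15.
|z| = 2.15 ≤ 3.

no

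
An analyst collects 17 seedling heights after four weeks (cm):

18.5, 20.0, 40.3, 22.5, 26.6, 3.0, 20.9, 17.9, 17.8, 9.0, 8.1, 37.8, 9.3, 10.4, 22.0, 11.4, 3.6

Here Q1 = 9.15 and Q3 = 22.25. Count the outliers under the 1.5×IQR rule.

IQR = 13.10; fences at 9.15 − 19.65 = -10.50 and 22.25 + 19.65 = 41.90.
Every value lies within the cutoffs.

0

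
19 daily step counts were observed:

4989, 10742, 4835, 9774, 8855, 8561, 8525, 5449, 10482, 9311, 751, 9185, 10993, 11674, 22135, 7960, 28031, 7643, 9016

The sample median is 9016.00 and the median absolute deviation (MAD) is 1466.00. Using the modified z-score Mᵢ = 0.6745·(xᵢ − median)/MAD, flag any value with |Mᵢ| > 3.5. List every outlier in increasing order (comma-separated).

751, 22135, 28031

|Mᵢ| > 3.5 ⇔ |xᵢ − 9016.00| > 3.5·1466.00/0.6745 = 7607.12.
So outliers lie outside [1408.88, 16623.12].
751: M = -3.80 → outlier.
22135: M = 6.04 → outlier.
28031: M = 8.75 → outlier.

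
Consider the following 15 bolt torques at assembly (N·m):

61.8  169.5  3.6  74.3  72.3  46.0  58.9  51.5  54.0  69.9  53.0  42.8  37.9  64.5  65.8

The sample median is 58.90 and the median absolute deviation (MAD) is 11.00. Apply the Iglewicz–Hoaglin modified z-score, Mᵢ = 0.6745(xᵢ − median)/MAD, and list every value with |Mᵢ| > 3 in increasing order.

|Mᵢ| > 3 ⇔ |xᵢ − 58.90| > 3·11.00/0.6745 = 48.93.
So outliers lie outside [9.97, 107.83].
3.6: M = -3.39 → outlier.
169.5: M = 6.78 → outlier.

3.6, 169.5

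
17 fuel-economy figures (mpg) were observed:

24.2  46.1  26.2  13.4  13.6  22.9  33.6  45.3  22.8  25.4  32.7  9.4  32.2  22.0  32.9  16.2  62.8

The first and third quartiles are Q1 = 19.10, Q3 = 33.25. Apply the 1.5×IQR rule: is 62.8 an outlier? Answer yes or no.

IQR = Q3 − Q1 = 33.25 − 19.10 = 14.15.
Lower fence = Q1 − 1.5·IQR = 19.10 − 21.225 = -2.125.
Upper fence = Q3 + 1.5·IQR = 33.25 + 21.225 = 54.475.
62.8 lies above the upper fence.

yes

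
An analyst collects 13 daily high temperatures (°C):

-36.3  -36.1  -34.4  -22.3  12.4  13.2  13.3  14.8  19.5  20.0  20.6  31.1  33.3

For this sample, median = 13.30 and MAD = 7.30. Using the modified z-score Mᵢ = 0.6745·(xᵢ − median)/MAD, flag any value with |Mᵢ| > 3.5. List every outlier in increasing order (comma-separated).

|Mᵢ| > 3.5 ⇔ |xᵢ − 13.30| > 3.5·7.30/0.6745 = 37.88.
So outliers lie outside [-24.58, 51.18].
-36.3: M = -4.58 → outlier.
-36.1: M = -4.56 → outlier.
-34.4: M = -4.41 → outlier.

-36.3, -36.1, -34.4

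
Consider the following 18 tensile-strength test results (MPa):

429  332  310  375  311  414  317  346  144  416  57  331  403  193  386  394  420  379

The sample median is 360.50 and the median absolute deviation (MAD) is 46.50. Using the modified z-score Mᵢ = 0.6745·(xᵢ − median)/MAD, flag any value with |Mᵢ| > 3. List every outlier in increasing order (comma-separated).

57, 144

|Mᵢ| > 3 ⇔ |xᵢ − 360.50| > 3·46.50/0.6745 = 206.82.
So outliers lie outside [153.68, 567.32].
57: M = -4.40 → outlier.
144: M = -3.14 → outlier.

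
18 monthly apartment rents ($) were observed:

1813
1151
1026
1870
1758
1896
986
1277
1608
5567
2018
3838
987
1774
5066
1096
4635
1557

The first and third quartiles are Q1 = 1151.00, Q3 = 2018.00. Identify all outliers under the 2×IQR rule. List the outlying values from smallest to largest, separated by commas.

3838, 4635, 5066, 5567

IQR = Q3 − Q1 = 2018.00 − 1151.00 = 867.00.
Lower fence = Q1 − 2·IQR = 1151.00 − 1734.00 = -583.00.
Upper fence = Q3 + 2·IQR = 2018.00 + 1734.00 = 3752.00.
3838 > 3752.00 → outlier.
4635 > 3752.00 → outlier.
5066 > 3752.00 → outlier.
5567 > 3752.00 → outlier.
All remaining values lie within [-583.00, 3752.00].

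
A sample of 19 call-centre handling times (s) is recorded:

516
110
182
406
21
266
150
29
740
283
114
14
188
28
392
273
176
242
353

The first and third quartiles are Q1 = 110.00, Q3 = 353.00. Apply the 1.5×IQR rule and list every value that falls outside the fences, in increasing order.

740

IQR = Q3 − Q1 = 353.00 − 110.00 = 243.00.
Lower fence = Q1 − 1.5·IQR = 110.00 − 364.50 = -254.50.
Upper fence = Q3 + 1.5·IQR = 353.00 + 364.50 = 717.50.
740 > 717.50 → outlier.
All remaining values lie within [-254.50, 717.50].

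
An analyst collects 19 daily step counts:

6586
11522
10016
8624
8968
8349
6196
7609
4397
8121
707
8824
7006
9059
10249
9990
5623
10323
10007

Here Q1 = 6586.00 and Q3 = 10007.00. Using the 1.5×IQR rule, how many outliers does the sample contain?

IQR = 3421.00; fences at 6586.00 − 5131.50 = 1454.50 and 10007.00 + 5131.50 = 15138.50.
Outside the cutoffs: 707.

1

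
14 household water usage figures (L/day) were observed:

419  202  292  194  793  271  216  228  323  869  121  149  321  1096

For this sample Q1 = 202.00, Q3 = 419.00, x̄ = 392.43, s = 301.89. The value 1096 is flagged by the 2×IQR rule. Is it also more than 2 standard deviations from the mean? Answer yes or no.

yes

z = (1096 − 392.43) / 301.89 = 2.33.
|z| = 2.33 > 2.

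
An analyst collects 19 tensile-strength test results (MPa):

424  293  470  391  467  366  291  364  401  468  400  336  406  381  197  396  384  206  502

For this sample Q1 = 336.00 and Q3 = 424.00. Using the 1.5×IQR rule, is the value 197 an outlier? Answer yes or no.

IQR = Q3 − Q1 = 424.00 − 336.00 = 88.00.
Lower fence = Q1 − 1.5·IQR = 336.00 − 132.00 = 204.00.
Upper fence = Q3 + 1.5·IQR = 424.00 + 132.00 = 556.00.
197 lies below the lower fence.

yes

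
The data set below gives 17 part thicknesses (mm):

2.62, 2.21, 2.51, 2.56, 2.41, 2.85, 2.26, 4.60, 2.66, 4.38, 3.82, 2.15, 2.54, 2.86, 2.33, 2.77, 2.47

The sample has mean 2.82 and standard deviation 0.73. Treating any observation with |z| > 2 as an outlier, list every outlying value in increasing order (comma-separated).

Cutoffs at x̄ ± 2s: 2.82 ± 2·0.73 = [1.36, 4.28].
4.38: z = 2.14, |z| > 2 → outlier.
4.60: z = 2.44, |z| > 2 → outlier.
Every other value lies within [1.36, 4.28].

4.38, 4.60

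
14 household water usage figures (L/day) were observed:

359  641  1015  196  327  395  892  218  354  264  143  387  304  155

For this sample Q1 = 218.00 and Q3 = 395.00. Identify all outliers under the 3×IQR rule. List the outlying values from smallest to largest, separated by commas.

1015

IQR = Q3 − Q1 = 395.00 − 218.00 = 177.00.
Lower fence = Q1 − 3·IQR = 218.00 − 531.00 = -313.00.
Upper fence = Q3 + 3·IQR = 395.00 + 531.00 = 926.00.
1015 > 926.00 → outlier.
All remaining values lie within [-313.00, 926.00].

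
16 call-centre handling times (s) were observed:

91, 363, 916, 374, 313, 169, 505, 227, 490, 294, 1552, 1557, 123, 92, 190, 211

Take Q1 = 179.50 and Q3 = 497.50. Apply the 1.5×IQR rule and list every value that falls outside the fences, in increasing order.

IQR = Q3 − Q1 = 497.50 − 179.50 = 318.00.
Lower fence = Q1 − 1.5·IQR = 179.50 − 477.00 = -297.50.
Upper fence = Q3 + 1.5·IQR = 497.50 + 477.00 = 974.50.
1552 > 974.50 → outlier.
1557 > 974.50 → outlier.
All remaining values lie within [-297.50, 974.50].

1552, 1557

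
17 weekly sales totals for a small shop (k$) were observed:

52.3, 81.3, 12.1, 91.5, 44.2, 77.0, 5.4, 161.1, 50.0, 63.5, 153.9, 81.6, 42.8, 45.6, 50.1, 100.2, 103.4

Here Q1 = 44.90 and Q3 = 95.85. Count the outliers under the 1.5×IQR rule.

IQR = 50.95; fences at 44.90 − 76.425 = -31.525 and 95.85 + 76.425 = 172.275.
Every value lies within the cutoffs.

0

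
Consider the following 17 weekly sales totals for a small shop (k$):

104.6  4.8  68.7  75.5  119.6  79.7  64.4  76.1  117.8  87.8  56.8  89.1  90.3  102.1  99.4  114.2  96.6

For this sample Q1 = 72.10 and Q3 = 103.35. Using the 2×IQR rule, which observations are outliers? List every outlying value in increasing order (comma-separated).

IQR = Q3 − Q1 = 103.35 − 72.10 = 31.25.
Lower fence = Q1 − 2·IQR = 72.10 − 62.50 = 9.60.
Upper fence = Q3 + 2·IQR = 103.35 + 62.50 = 165.85.
4.8 < 9.60 → outlier.
All remaining values lie within [9.60, 165.85].

4.8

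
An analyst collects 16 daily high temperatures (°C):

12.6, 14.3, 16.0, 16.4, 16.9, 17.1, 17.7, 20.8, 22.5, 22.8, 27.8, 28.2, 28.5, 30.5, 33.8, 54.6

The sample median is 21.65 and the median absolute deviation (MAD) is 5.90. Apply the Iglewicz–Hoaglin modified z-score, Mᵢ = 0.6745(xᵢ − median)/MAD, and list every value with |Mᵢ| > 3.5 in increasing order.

|Mᵢ| > 3.5 ⇔ |xᵢ − 21.65| > 3.5·5.90/0.6745 = 30.62.
So outliers lie outside [-8.97, 52.27].
54.6: M = 3.77 → outlier.

54.6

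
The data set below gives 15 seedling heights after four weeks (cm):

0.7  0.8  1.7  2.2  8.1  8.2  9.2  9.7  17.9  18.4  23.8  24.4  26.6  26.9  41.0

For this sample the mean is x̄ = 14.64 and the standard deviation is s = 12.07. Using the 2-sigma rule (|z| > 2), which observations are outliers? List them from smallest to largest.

41.0

Cutoffs at x̄ ± 2s: 14.64 ± 2·12.07 = [-9.50, 38.78].
41.0: z = 2.18, |z| > 2 → outlier.
Every other value lies within [-9.50, 38.78].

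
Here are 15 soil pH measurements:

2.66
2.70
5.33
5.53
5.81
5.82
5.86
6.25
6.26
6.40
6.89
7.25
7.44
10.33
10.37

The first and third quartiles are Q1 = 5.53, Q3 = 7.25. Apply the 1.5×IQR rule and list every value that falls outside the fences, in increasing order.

IQR = Q3 − Q1 = 7.25 − 5.53 = 1.72.
Lower fence = Q1 − 1.5·IQR = 5.53 − 2.58 = 2.95.
Upper fence = Q3 + 1.5·IQR = 7.25 + 2.58 = 9.83.
2.66 < 2.95 → outlier.
2.70 < 2.95 → outlier.
10.33 > 9.83 → outlier.
10.37 > 9.83 → outlier.
All remaining values lie within [2.95, 9.83].

2.66, 2.70, 10.33, 10.37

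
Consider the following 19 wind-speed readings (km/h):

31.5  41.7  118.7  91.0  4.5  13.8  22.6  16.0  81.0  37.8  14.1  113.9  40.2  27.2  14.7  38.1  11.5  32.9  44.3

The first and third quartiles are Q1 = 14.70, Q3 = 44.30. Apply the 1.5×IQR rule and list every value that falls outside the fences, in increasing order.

IQR = Q3 − Q1 = 44.30 − 14.70 = 29.60.
Lower fence = Q1 − 1.5·IQR = 14.70 − 44.40 = -29.70.
Upper fence = Q3 + 1.5·IQR = 44.30 + 44.40 = 88.70.
91.0 > 88.70 → outlier.
113.9 > 88.70 → outlier.
118.7 > 88.70 → outlier.
All remaining values lie within [-29.70, 88.70].

91.0, 113.9, 118.7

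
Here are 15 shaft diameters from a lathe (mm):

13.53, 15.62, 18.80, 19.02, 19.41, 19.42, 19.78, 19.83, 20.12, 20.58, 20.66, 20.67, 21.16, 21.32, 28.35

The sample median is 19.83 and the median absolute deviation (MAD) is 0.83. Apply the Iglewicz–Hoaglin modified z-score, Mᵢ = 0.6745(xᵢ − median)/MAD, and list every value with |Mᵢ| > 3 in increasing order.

13.53, 15.62, 28.35

|Mᵢ| > 3 ⇔ |xᵢ − 19.83| > 3·0.83/0.6745 = 3.69.
So outliers lie outside [16.14, 23.52].
13.53: M = -5.12 → outlier.
15.62: M = -3.42 → outlier.
28.35: M = 6.92 → outlier.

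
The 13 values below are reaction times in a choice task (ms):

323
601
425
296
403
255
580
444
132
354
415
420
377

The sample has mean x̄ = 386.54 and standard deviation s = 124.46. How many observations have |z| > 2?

Cutoffs: x̄ ± 2s = [137.62, 635.46].
Outside the cutoffs: 132.

1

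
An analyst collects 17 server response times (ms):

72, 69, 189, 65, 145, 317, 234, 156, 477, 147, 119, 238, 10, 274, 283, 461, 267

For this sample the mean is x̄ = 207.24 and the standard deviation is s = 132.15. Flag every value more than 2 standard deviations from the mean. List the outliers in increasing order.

Cutoffs at x̄ ± 2s: 207.24 ± 2·132.15 = [-57.06, 471.54].
477: z = 2.04, |z| > 2 → outlier.
Every other value lies within [-57.06, 471.54].

477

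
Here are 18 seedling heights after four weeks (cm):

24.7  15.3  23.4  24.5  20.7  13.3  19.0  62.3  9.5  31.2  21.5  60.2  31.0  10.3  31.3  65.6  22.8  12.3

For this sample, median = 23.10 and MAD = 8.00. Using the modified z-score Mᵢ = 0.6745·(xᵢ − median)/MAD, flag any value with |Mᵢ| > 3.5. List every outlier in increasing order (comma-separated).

|Mᵢ| > 3.5 ⇔ |xᵢ − 23.10| > 3.5·8.00/0.6745 = 41.51.
So outliers lie outside [-18.41, 64.61].
65.6: M = 3.58 → outlier.

65.6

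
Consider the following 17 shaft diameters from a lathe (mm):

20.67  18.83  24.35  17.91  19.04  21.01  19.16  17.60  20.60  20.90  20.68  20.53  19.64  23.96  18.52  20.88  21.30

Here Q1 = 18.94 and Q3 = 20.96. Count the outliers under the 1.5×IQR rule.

1

IQR = 2.02; fences at 18.94 − 3.03 = 15.91 and 20.96 + 3.03 = 23.99.
Outside the cutoffs: 24.35.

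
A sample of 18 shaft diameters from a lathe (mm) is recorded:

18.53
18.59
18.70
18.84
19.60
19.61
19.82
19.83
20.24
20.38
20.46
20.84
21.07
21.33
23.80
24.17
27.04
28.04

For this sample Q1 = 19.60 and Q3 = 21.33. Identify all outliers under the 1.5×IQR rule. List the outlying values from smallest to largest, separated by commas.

IQR = Q3 − Q1 = 21.33 − 19.60 = 1.73.
Lower fence = Q1 − 1.5·IQR = 19.60 − 2.595 = 17.005.
Upper fence = Q3 + 1.5·IQR = 21.33 + 2.595 = 23.925.
24.17 > 23.925 → outlier.
27.04 > 23.925 → outlier.
28.04 > 23.925 → outlier.
All remaining values lie within [17.005, 23.925].

24.17, 27.04, 28.04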